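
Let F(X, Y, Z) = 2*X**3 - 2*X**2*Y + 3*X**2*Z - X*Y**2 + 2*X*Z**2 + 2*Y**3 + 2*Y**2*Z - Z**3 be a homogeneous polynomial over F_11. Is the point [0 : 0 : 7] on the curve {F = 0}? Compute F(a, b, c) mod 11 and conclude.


F(0,0,7) ≡ 9 (mod 11); P is NOT on the curve.

Evaluate F(0, 0, 7) term-by-term (mod 11).
  2*X**3 ↦ 2·0·1·1 = 0
  -2*X**2*Y ↦ -2·0·0·1 = 0
  3*X**2*Z ↦ 3·0·1·7 = 0
  -X*Y**2 ↦ -1·0·0·1 = 0
  2*X*Z**2 ↦ 2·0·1·49 = 0
  2*Y**3 ↦ 2·1·0·1 = 0
  2*Y**2*Z ↦ 2·1·0·7 = 0
  -Z**3 ↦ -1·1·1·343 = -343
Sum: F(0, 0, 7) = (0) + (0) + (0) + (0) + (0) + (0) + (0) + (-343) = -343.
Reducing mod 11: -343 ≡ 9 (mod 11).
Since F(a, b, c) ≡ 9 ≠ 0 (mod 11), P does NOT lie on the curve.


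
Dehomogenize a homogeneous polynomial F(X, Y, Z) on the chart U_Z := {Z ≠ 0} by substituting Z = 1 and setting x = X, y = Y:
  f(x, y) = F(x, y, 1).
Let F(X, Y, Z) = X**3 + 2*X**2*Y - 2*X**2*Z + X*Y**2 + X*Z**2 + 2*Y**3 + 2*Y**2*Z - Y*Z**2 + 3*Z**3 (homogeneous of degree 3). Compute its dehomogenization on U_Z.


f(x, y) = x**3 + 2*x**2*y - 2*x**2 + x*y**2 + x + 2*y**3 + 2*y**2 - y + 3

On U_Z we set Z = 1. Each monomial c·X^i·Y^j·Z^k in F becomes c·x^i·y^j·1^k = c·x^i·y^j.
Substituting Z = 1: F(X, Y, 1) = x**3 + 2*x**2*y - 2*x**2 + x*y**2 + x + 2*y**3 + 2*y**2 - y + 3.
Note: deg(f) ≤ deg(F) = 3; strict inequality happens when F is divisible by Z (lost terms).


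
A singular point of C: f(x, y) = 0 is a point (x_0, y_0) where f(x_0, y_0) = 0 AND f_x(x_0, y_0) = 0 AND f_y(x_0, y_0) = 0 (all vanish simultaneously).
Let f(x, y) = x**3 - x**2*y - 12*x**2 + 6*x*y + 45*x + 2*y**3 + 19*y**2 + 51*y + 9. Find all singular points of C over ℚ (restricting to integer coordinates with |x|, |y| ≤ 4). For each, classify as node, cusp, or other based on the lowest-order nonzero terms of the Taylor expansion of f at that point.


Singular points: {(3, -3)}; classification: cusp.

Compute partial derivatives:
  f_x = 3*x**2 - 2*x*y - 24*x + 6*y + 45.
  f_y = -x**2 + 6*x + 6*y**2 + 38*y + 51.
Scan x_0 ∈ {−4, ..., 4}. For each x_0, f_y(x_0, y) is a polynomial in y; find its integer roots y ∈ {−4, ..., 4}, then test f_x and f at those candidates.
  x = -4: f_y(-4, y) = 6*y**2 + 38*y + 11; no integer root y with |y| ≤ 4.
  x = -3: f_y(-3, y) = 6*y**2 + 38*y + 24; no integer root y with |y| ≤ 4.
  x = -2: f_y(-2, y) = 6*y**2 + 38*y + 35; no integer root y with |y| ≤ 4.
  x = -1: f_y(-1, y) = 6*y**2 + 38*y + 44; no integer root y with |y| ≤ 4.
  x = 0: f_y(0, y) = 6*y**2 + 38*y + 51; no integer root y with |y| ≤ 4.
  x = 1: f_y(1, y) = 6*y**2 + 38*y + 56; vanishes at y ∈ {-4}. (1, -4): f_x = 8 ≠ 0.
  x = 2: f_y(2, y) = 6*y**2 + 38*y + 59; no integer root y with |y| ≤ 4.
  x = 3: f_y(3, y) = 6*y**2 + 38*y + 60; vanishes at y ∈ {-3}. (3, -3): f_x = 0, f = 0 — SINGULAR.
  x = 4: f_y(4, y) = 6*y**2 + 38*y + 59; no integer root y with |y| ≤ 4.
Only singular point on the grid: (3, -3).
Classify: substitute x = 3 + u, y = -3 + v and expand: f = u**3 - u**2*v + 2*v**3 + v**2.
No constant or linear terms (consistent with a singular point). Quadratic part: v**2. Cubic part: u**3 - u**2*v + 2*v**3.
The quadratic part v**2 is a perfect square, so there is a single (double) tangent line v = 0, i.e. y = -3. Restricting the cubic part to that line (v = 0) leaves u**3 ≠ 0, so f is not divisible by v and the branch is v² ≈ -u**3 to lowest order — this is a cusp.
Classification: cusp.


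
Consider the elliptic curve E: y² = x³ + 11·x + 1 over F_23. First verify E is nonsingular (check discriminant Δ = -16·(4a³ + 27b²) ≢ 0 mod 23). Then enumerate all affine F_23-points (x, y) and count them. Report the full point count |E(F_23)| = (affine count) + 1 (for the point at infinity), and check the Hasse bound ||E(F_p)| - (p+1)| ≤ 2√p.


Affine points = {(0, 1), (0, 22), (1, 6), (1, 17), (2, 10), (2, 13), (8, 7), (8, 16), (9, 1), (9, 22), (11, 2), (11, 21), (13, 8), (13, 15), (14, 1), (14, 22), (16, 8), (16, 15), (17, 8), (17, 15), (19, 10), (19, 13), (22, 9), (22, 14)}; affine count = 24; |E(F_23)| = 25.

Discriminant check: Δ ∝ 4a³ + 27b² = 4·11³ + 27·1² = 4·1331 + 27·1 ≡ 15 (mod 23). Nonzero ⇒ E is nonsingular.
For each x ∈ F_23, compute rhs = x³ + 11·x + 1 mod 23, then count y ∈ F_23 with y² ≡ rhs.
  x = 0: rhs = 1, matching y values: 1, 22 (2 points).
  x = 1: rhs = 13, matching y values: 6, 17 (2 points).
  x = 2: rhs = 8, matching y values: 10, 13 (2 points).
  x = 3: rhs = 15, matching y values: none (0 points).
  x = 4: rhs = 17, matching y values: none (0 points).
  x = 5: rhs = 20, matching y values: none (0 points).
  x = 6: rhs = 7, matching y values: none (0 points).
  x = 7: rhs = 7, matching y values: none (0 points).
  x = 8: rhs = 3, matching y values: 7, 16 (2 points).
  x = 9: rhs = 1, matching y values: 1, 22 (2 points).
  x = 10: rhs = 7, matching y values: none (0 points).
  x = 11: rhs = 4, matching y values: 2, 21 (2 points).
  x = 12: rhs = 21, matching y values: none (0 points).
  x = 13: rhs = 18, matching y values: 8, 15 (2 points).
  x = 14: rhs = 1, matching y values: 1, 22 (2 points).
  x = 15: rhs = 22, matching y values: none (0 points).
  x = 16: rhs = 18, matching y values: 8, 15 (2 points).
  x = 17: rhs = 18, matching y values: 8, 15 (2 points).
  x = 18: rhs = 5, matching y values: none (0 points).
  x = 19: rhs = 8, matching y values: 10, 13 (2 points).
  x = 20: rhs = 10, matching y values: none (0 points).
  x = 21: rhs = 17, matching y values: none (0 points).
  x = 22: rhs = 12, matching y values: 9, 14 (2 points).
Total affine count: 24.
Full point count |E(F_23)| = 24 + 1 = 25.
Hasse bound: |25 − (23+1)| = |1| = 1 ≤ 2√23 ≈ 9.5917 ✓.


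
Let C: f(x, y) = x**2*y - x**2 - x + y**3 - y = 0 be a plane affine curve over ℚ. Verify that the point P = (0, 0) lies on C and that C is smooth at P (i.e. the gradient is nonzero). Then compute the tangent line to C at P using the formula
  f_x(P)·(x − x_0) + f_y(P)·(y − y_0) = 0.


Tangent line at P: -x - y = 0.

Step 1: f(0, 0) = 0, so P lies on C.
Step 2: partial derivatives
  f_x(x, y) = 2*x*y - 2*x - 1, f_y(x, y) = x**2 + 3*y**2 - 1.
  f_x(P) = -1, f_y(P) = -1 (gradient nonzero, so P is smooth).
Step 3: tangent line at P: -1·(x − 0) + -1·(y − 0) = 0.
Expanding: -x - y = 0.


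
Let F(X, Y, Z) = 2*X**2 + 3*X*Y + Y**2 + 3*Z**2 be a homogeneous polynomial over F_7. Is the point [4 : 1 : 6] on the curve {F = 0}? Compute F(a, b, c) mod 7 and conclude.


F(4,1,6) ≡ 6 (mod 7); P is NOT on the curve.

Evaluate F(4, 1, 6) term-by-term (mod 7).
  2*X**2 ↦ 2·16·1·1 = 32
  3*X*Y ↦ 3·4·1·1 = 12
  Y**2 ↦ 1·1·1·1 = 1
  3*Z**2 ↦ 3·1·1·36 = 108
Sum: F(4, 1, 6) = (32) + (12) + (1) + (108) = 153.
Reducing mod 7: 153 ≡ 6 (mod 7).
Since F(a, b, c) ≡ 6 ≠ 0 (mod 7), P does NOT lie on the curve.


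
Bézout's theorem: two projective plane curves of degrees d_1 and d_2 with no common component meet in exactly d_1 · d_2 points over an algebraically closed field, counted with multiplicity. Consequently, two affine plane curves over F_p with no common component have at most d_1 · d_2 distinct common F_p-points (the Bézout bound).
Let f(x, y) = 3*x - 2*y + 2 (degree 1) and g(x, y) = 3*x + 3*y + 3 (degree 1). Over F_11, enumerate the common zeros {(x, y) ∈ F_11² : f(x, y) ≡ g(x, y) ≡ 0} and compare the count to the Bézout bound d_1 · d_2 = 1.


Common zeros: {(8, 2)}; count = 1; Bézout bound = 1.

deg(f) = 1, deg(g) = 1, so Bézout bound = 1.
Scan x ∈ F_11. For each x, list the y ∈ F_11 with f(x, y) ≡ 0 and those with g(x, y) ≡ 0 (mod 11); the common zeros in that column are the intersection.
  x = 0: f ≡ 0 at y ∈ {1}; g ≡ 0 at y ∈ {10}; common: ∅.
  x = 1: f ≡ 0 at y ∈ {8}; g ≡ 0 at y ∈ {9}; common: ∅.
  x = 2: f ≡ 0 at y ∈ {4}; g ≡ 0 at y ∈ {8}; common: ∅.
  x = 3: f ≡ 0 at y ∈ {0}; g ≡ 0 at y ∈ {7}; common: ∅.
  x = 4: f ≡ 0 at y ∈ {7}; g ≡ 0 at y ∈ {6}; common: ∅.
  x = 5: f ≡ 0 at y ∈ {3}; g ≡ 0 at y ∈ {5}; common: ∅.
  x = 6: f ≡ 0 at y ∈ {10}; g ≡ 0 at y ∈ {4}; common: ∅.
  x = 7: f ≡ 0 at y ∈ {6}; g ≡ 0 at y ∈ {3}; common: ∅.
  x = 8: f ≡ 0 at y ∈ {2}; g ≡ 0 at y ∈ {2}; common: {2}.
  x = 9: f ≡ 0 at y ∈ {9}; g ≡ 0 at y ∈ {1}; common: ∅.
  x = 10: f ≡ 0 at y ∈ {5}; g ≡ 0 at y ∈ {0}; common: ∅.
Collecting: common zeros = {(8, 2)}, so the count is 1.
Comparison with the Bézout bound: 1 ≤ 1 = deg(f)·deg(g), as expected for curves with no common component (the bound is attained).


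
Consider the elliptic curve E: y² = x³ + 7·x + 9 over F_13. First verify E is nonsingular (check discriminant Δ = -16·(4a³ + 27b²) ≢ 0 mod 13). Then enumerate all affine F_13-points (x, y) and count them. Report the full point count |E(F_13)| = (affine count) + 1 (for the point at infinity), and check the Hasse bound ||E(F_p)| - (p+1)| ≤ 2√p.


Affine points = {(0, 3), (0, 10), (1, 2), (1, 11), (4, 6), (4, 7), (5, 0), (10, 0), (11, 0), (12, 1), (12, 12)}; affine count = 11; |E(F_13)| = 12.

Discriminant check: Δ ∝ 4a³ + 27b² = 4·7³ + 27·9² = 4·343 + 27·81 ≡ 10 (mod 13). Nonzero ⇒ E is nonsingular.
For each x ∈ F_13, compute rhs = x³ + 7·x + 9 mod 13, then count y ∈ F_13 with y² ≡ rhs.
  x = 0: rhs = 9, matching y values: 3, 10 (2 points).
  x = 1: rhs = 4, matching y values: 2, 11 (2 points).
  x = 2: rhs = 5, matching y values: none (0 points).
  x = 3: rhs = 5, matching y values: none (0 points).
  x = 4: rhs = 10, matching y values: 6, 7 (2 points).
  x = 5: rhs = 0, matching y values: 0 (1 points).
  x = 6: rhs = 7, matching y values: none (0 points).
  x = 7: rhs = 11, matching y values: none (0 points).
  x = 8: rhs = 5, matching y values: none (0 points).
  x = 9: rhs = 8, matching y values: none (0 points).
  x = 10: rhs = 0, matching y values: 0 (1 points).
  x = 11: rhs = 0, matching y values: 0 (1 points).
  x = 12: rhs = 1, matching y values: 1, 12 (2 points).
Total affine count: 11.
Full point count |E(F_13)| = 11 + 1 = 12.
Hasse bound: |12 − (13+1)| = |-2| = 2 ≤ 2√13 ≈ 7.2111 ✓.


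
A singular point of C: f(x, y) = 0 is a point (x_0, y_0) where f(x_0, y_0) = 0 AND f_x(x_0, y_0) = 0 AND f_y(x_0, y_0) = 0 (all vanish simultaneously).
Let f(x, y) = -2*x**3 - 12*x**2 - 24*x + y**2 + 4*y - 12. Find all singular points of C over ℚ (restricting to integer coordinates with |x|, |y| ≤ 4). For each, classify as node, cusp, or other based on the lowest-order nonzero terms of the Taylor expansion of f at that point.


Singular points: {(-2, -2)}; classification: cusp.

Compute partial derivatives:
  f_x = -6*x**2 - 24*x - 24.
  f_y = 2*y + 4.
Scan x_0 ∈ {−4, ..., 4}. For each x_0, f_y(x_0, y) is a polynomial in y; find its integer roots y ∈ {−4, ..., 4}, then test f_x and f at those candidates.
  x = -4: f_y(-4, y) = 2*y + 4; vanishes at y ∈ {-2}. (-4, -2): f_x = -24 ≠ 0.
  x = -3: f_y(-3, y) = 2*y + 4; vanishes at y ∈ {-2}. (-3, -2): f_x = -6 ≠ 0.
  x = -2: f_y(-2, y) = 2*y + 4; vanishes at y ∈ {-2}. (-2, -2): f_x = 0, f = 0 — SINGULAR.
  x = -1: f_y(-1, y) = 2*y + 4; vanishes at y ∈ {-2}. (-1, -2): f_x = -6 ≠ 0.
  x = 0: f_y(0, y) = 2*y + 4; vanishes at y ∈ {-2}. (0, -2): f_x = -24 ≠ 0.
  x = 1: f_y(1, y) = 2*y + 4; vanishes at y ∈ {-2}. (1, -2): f_x = -54 ≠ 0.
  x = 2: f_y(2, y) = 2*y + 4; vanishes at y ∈ {-2}. (2, -2): f_x = -96 ≠ 0.
  x = 3: f_y(3, y) = 2*y + 4; vanishes at y ∈ {-2}. (3, -2): f_x = -150 ≠ 0.
  x = 4: f_y(4, y) = 2*y + 4; vanishes at y ∈ {-2}. (4, -2): f_x = -216 ≠ 0.
Only singular point on the grid: (-2, -2).
Classify: substitute x = -2 + u, y = -2 + v and expand: f = -2*u**3 + v**2.
No constant or linear terms (consistent with a singular point). Quadratic part: v**2. Cubic part: -2*u**3.
The quadratic part v**2 is a perfect square, so there is a single (double) tangent line v = 0, i.e. y = -2. Restricting the cubic part to that line (v = 0) leaves -2*u**3 ≠ 0, so f is not divisible by v and the branch is v² ≈ 2*u**3 to lowest order — this is a cusp.
Classification: cusp.


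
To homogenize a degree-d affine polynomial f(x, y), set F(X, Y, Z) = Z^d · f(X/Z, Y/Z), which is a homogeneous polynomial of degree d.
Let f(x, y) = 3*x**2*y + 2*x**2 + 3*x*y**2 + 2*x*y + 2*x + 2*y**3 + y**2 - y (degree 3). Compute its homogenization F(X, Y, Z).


F(X, Y, Z) = 3*X**2*Y + 2*X**2*Z + 3*X*Y**2 + 2*X*Y*Z + 2*X*Z**2 + 2*Y**3 + Y**2*Z - Y*Z**2

deg(f) = 3.
Substitute x = X/Z, y = Y/Z into f, then multiply by Z^3.
  monomial 3·x^2·y^1 ↦ 3·X^2·Y^1·Z^0.
  monomial 2·x^2·y^0 ↦ 2·X^2·Y^0·Z^1.
  monomial 3·x^1·y^2 ↦ 3·X^1·Y^2·Z^0.
  monomial 2·x^1·y^1 ↦ 2·X^1·Y^1·Z^1.
  monomial 2·x^1·y^0 ↦ 2·X^1·Y^0·Z^2.
  monomial 2·x^0·y^3 ↦ 2·X^0·Y^3·Z^0.
  monomial 1·x^0·y^2 ↦ 1·X^0·Y^2·Z^1.
  monomial -1·x^0·y^1 ↦ -1·X^0·Y^1·Z^2.
Collecting: F(X, Y, Z) = 3*X**2*Y + 2*X**2*Z + 3*X*Y**2 + 2*X*Y*Z + 2*X*Z**2 + 2*Y**3 + Y**2*Z - Y*Z**2.


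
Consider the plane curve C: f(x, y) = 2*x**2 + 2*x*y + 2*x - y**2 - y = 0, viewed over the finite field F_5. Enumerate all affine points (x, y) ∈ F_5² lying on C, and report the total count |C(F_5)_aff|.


Affine F_5-points: {(0, 0), (0, 4), (3, 2), (3, 3), (4, 0), (4, 2)}; count = 6.

For each of the 25 pairs (x, y) ∈ F_5², evaluate f(x, y) mod 5. Record the zeros.
  x = 0: [0↦0, 1↦3, 2↦4, 3↦3, 4↦0]  zeros at y ∈ {0, 4}
  x = 1: [0↦4, 1↦4, 2↦2, 3↦3, 4↦2]  zeros at y ∈ ∅
  x = 2: [0↦2, 1↦4, 2↦4, 3↦2, 4↦3]  zeros at y ∈ ∅
  x = 3: [0↦4, 1↦3, 2↦0, 3↦0, 4↦3]  zeros at y ∈ {2, 3}
  x = 4: [0↦0, 1↦1, 2↦0, 3↦2, 4↦2]  zeros at y ∈ {0, 2}
Collecting zeros: affine points = {(0, 0), (0, 4), (3, 2), (3, 3), (4, 0), (4, 2)}.
Total count |C(F_5)_aff| = 6.


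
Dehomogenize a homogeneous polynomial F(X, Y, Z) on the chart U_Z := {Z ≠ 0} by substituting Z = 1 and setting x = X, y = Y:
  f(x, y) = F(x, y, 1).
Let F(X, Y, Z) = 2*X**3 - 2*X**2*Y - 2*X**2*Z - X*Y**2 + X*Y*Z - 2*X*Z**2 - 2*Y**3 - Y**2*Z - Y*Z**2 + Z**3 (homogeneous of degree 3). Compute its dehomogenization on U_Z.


f(x, y) = 2*x**3 - 2*x**2*y - 2*x**2 - x*y**2 + x*y - 2*x - 2*y**3 - y**2 - y + 1

On U_Z we set Z = 1. Each monomial c·X^i·Y^j·Z^k in F becomes c·x^i·y^j·1^k = c·x^i·y^j.
Substituting Z = 1: F(X, Y, 1) = 2*x**3 - 2*x**2*y - 2*x**2 - x*y**2 + x*y - 2*x - 2*y**3 - y**2 - y + 1.
Note: deg(f) ≤ deg(F) = 3; strict inequality happens when F is divisible by Z (lost terms).


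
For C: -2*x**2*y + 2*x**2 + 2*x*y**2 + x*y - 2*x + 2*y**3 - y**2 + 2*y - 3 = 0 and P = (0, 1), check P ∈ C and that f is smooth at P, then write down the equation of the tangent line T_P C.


Tangent line at P: x + 6*y - 6 = 0.

Step 1: f(0, 1) = 0, so P lies on C.
Step 2: partial derivatives
  f_x(x, y) = -4*x*y + 4*x + 2*y**2 + y - 2, f_y(x, y) = -2*x**2 + 4*x*y + x + 6*y**2 - 2*y + 2.
  f_x(P) = 1, f_y(P) = 6 (gradient nonzero, so P is smooth).
Step 3: tangent line at P: 1·(x − 0) + 6·(y − 1) = 0.
Expanding: x + 6*y - 6 = 0.


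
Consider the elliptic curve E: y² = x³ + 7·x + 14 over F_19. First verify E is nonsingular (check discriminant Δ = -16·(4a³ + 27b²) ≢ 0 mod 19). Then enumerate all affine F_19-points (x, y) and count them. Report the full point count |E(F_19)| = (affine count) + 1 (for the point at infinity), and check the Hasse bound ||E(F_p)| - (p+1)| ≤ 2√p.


Affine points = {(2, 6), (2, 13), (3, 9), (3, 10), (4, 7), (4, 12), (6, 5), (6, 14), (7, 8), (7, 11), (10, 1), (10, 18), (11, 4), (11, 15), (14, 5), (14, 14), (15, 6), (15, 13), (16, 2), (16, 17), (17, 7), (17, 12), (18, 5), (18, 14)}; affine count = 24; |E(F_19)| = 25.

Discriminant check: Δ ∝ 4a³ + 27b² = 4·7³ + 27·14² = 4·343 + 27·196 ≡ 14 (mod 19). Nonzero ⇒ E is nonsingular.
For each x ∈ F_19, compute rhs = x³ + 7·x + 14 mod 19, then count y ∈ F_19 with y² ≡ rhs.
  x = 0: rhs = 14, matching y values: none (0 points).
  x = 1: rhs = 3, matching y values: none (0 points).
  x = 2: rhs = 17, matching y values: 6, 13 (2 points).
  x = 3: rhs = 5, matching y values: 9, 10 (2 points).
  x = 4: rhs = 11, matching y values: 7, 12 (2 points).
  x = 5: rhs = 3, matching y values: none (0 points).
  x = 6: rhs = 6, matching y values: 5, 14 (2 points).
  x = 7: rhs = 7, matching y values: 8, 11 (2 points).
  x = 8: rhs = 12, matching y values: none (0 points).
  x = 9: rhs = 8, matching y values: none (0 points).
  x = 10: rhs = 1, matching y values: 1, 18 (2 points).
  x = 11: rhs = 16, matching y values: 4, 15 (2 points).
  x = 12: rhs = 2, matching y values: none (0 points).
  x = 13: rhs = 3, matching y values: none (0 points).
  x = 14: rhs = 6, matching y values: 5, 14 (2 points).
  x = 15: rhs = 17, matching y values: 6, 13 (2 points).
  x = 16: rhs = 4, matching y values: 2, 17 (2 points).
  x = 17: rhs = 11, matching y values: 7, 12 (2 points).
  x = 18: rhs = 6, matching y values: 5, 14 (2 points).
Total affine count: 24.
Full point count |E(F_19)| = 24 + 1 = 25.
Hasse bound: |25 − (19+1)| = |5| = 5 ≤ 2√19 ≈ 8.7178 ✓.


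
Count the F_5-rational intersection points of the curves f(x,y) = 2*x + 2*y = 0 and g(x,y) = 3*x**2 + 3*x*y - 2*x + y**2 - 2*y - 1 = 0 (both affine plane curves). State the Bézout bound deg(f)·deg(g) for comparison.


Common zeros: {(1, 4), (4, 1)}; count = 2; Bézout bound = 2.

deg(f) = 1, deg(g) = 2, so Bézout bound = 2.
Scan x ∈ F_5. For each x, list the y ∈ F_5 with f(x, y) ≡ 0 and those with g(x, y) ≡ 0 (mod 5); the common zeros in that column are the intersection.
  x = 0: f ≡ 0 at y ∈ {0}; g ≡ 0 at y ∈ ∅; common: ∅.
  x = 1: f ≡ 0 at y ∈ {4}; g ≡ 0 at y ∈ {0, 4}; common: {4}.
  x = 2: f ≡ 0 at y ∈ {3}; g ≡ 0 at y ∈ ∅; common: ∅.
  x = 3: f ≡ 0 at y ∈ {2}; g ≡ 0 at y ∈ {0, 3}; common: ∅.
  x = 4: f ≡ 0 at y ∈ {1}; g ≡ 0 at y ∈ {1, 4}; common: {1}.
Collecting: common zeros = {(1, 4), (4, 1)}, so the count is 2.
Comparison with the Bézout bound: 2 ≤ 2 = deg(f)·deg(g), as expected for curves with no common component (the bound is attained).


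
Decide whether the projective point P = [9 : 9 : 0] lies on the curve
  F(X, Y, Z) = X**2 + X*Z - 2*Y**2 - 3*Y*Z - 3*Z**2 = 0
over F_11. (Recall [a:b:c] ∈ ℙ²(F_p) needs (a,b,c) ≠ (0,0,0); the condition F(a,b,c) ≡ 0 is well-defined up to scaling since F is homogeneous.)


F(9,9,0) ≡ 7 (mod 11); P is NOT on the curve.

Evaluate F(9, 9, 0) term-by-term (mod 11).
  X**2 ↦ 1·81·1·1 = 81
  X*Z ↦ 1·9·1·0 = 0
  -2*Y**2 ↦ -2·1·81·1 = -162
  -3*Y*Z ↦ -3·1·9·0 = 0
  -3*Z**2 ↦ -3·1·1·0 = 0
Sum: F(9, 9, 0) = (81) + (0) + (-162) + (0) + (0) = -81.
Reducing mod 11: -81 ≡ 7 (mod 11).
Since F(a, b, c) ≡ 7 ≠ 0 (mod 11), P does NOT lie on the curve.


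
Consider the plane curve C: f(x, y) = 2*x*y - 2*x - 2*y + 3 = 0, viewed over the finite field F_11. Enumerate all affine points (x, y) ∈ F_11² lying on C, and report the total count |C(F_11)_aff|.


Affine F_11-points: {(0, 7), (2, 6), (3, 9), (4, 10), (5, 5), (6, 2), (7, 0), (8, 8), (9, 3), (10, 4)}; count = 10.

For each of the 121 pairs (x, y) ∈ F_11², evaluate f(x, y) mod 11. Record the zeros.
  x = 0: [0↦3, 1↦1, 2↦10, 3↦8, 4↦6, 5↦4, 6↦2, 7↦0, 8↦9, 9↦7, 10↦5]  zeros at y ∈ {7}
  x = 1: [0↦1, 1↦1, 2↦1, 3↦1, 4↦1, 5↦1, 6↦1, 7↦1, 8↦1, 9↦1, 10↦1]  zeros at y ∈ ∅
  x = 2: [0↦10, 1↦1, 2↦3, 3↦5, 4↦7, 5↦9, 6↦0, 7↦2, 8↦4, 9↦6, 10↦8]  zeros at y ∈ {6}
  x = 3: [0↦8, 1↦1, 2↦5, 3↦9, 4↦2, 5↦6, 6↦10, 7↦3, 8↦7, 9↦0, 10↦4]  zeros at y ∈ {9}
  x = 4: [0↦6, 1↦1, 2↦7, 3↦2, 4↦8, 5↦3, 6↦9, 7↦4, 8↦10, 9↦5, 10↦0]  zeros at y ∈ {10}
  x = 5: [0↦4, 1↦1, 2↦9, 3↦6, 4↦3, 5↦0, 6↦8, 7↦5, 8↦2, 9↦10, 10↦7]  zeros at y ∈ {5}
  x = 6: [0↦2, 1↦1, 2↦0, 3↦10, 4↦9, 5↦8, 6↦7, 7↦6, 8↦5, 9↦4, 10↦3]  zeros at y ∈ {2}
  x = 7: [0↦0, 1↦1, 2↦2, 3↦3, 4↦4, 5↦5, 6↦6, 7↦7, 8↦8, 9↦9, 10↦10]  zeros at y ∈ {0}
  x = 8: [0↦9, 1↦1, 2↦4, 3↦7, 4↦10, 5↦2, 6↦5, 7↦8, 8↦0, 9↦3, 10↦6]  zeros at y ∈ {8}
  x = 9: [0↦7, 1↦1, 2↦6, 3↦0, 4↦5, 5↦10, 6↦4, 7↦9, 8↦3, 9↦8, 10↦2]  zeros at y ∈ {3}
  x = 10: [0↦5, 1↦1, 2↦8, 3↦4, 4↦0, 5↦7, 6↦3, 7↦10, 8↦6, 9↦2, 10↦9]  zeros at y ∈ {4}
Collecting zeros: affine points = {(0, 7), (2, 6), (3, 9), (4, 10), (5, 5), (6, 2), (7, 0), (8, 8), (9, 3), (10, 4)}.
Total count |C(F_11)_aff| = 10.


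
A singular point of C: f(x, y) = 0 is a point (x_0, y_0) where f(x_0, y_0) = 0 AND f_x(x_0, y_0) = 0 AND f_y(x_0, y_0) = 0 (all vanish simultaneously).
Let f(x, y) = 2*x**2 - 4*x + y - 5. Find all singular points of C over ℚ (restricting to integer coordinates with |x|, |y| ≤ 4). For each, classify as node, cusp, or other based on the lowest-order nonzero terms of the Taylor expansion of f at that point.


No singular points in the scanned grid; C is smooth there.

Compute partial derivatives:
  f_x = 4*x - 4.
  f_y = 1.
f_y = 1 is a nonzero constant, so f_y never vanishes: no point (x, y) can satisfy f = f_x = f_y = 0. In particular no (x, y) ∈ {−4, ..., 4}² is singular; the curve is smooth.


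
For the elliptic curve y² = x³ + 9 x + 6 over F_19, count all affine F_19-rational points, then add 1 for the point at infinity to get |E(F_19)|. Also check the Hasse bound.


Affine points = {(0, 5), (0, 14), (1, 4), (1, 15), (4, 7), (4, 12), (5, 9), (5, 10), (8, 1), (8, 18), (11, 7), (11, 12), (14, 8), (14, 11), (15, 1), (15, 18), (16, 3), (16, 16)}; affine count = 18; |E(F_19)| = 19.

Discriminant check: Δ ∝ 4a³ + 27b² = 4·9³ + 27·6² = 4·729 + 27·36 ≡ 12 (mod 19). Nonzero ⇒ E is nonsingular.
For each x ∈ F_19, compute rhs = x³ + 9·x + 6 mod 19, then count y ∈ F_19 with y² ≡ rhs.
  x = 0: rhs = 6, matching y values: 5, 14 (2 points).
  x = 1: rhs = 16, matching y values: 4, 15 (2 points).
  x = 2: rhs = 13, matching y values: none (0 points).
  x = 3: rhs = 3, matching y values: none (0 points).
  x = 4: rhs = 11, matching y values: 7, 12 (2 points).
  x = 5: rhs = 5, matching y values: 9, 10 (2 points).
  x = 6: rhs = 10, matching y values: none (0 points).
  x = 7: rhs = 13, matching y values: none (0 points).
  x = 8: rhs = 1, matching y values: 1, 18 (2 points).
  x = 9: rhs = 18, matching y values: none (0 points).
  x = 10: rhs = 13, matching y values: none (0 points).
  x = 11: rhs = 11, matching y values: 7, 12 (2 points).
  x = 12: rhs = 18, matching y values: none (0 points).
  x = 13: rhs = 2, matching y values: none (0 points).
  x = 14: rhs = 7, matching y values: 8, 11 (2 points).
  x = 15: rhs = 1, matching y values: 1, 18 (2 points).
  x = 16: rhs = 9, matching y values: 3, 16 (2 points).
  x = 17: rhs = 18, matching y values: none (0 points).
  x = 18: rhs = 15, matching y values: none (0 points).
Total affine count: 18.
Full point count |E(F_19)| = 18 + 1 = 19.
Hasse bound: |19 − (19+1)| = |-1| = 1 ≤ 2√19 ≈ 8.7178 ✓.


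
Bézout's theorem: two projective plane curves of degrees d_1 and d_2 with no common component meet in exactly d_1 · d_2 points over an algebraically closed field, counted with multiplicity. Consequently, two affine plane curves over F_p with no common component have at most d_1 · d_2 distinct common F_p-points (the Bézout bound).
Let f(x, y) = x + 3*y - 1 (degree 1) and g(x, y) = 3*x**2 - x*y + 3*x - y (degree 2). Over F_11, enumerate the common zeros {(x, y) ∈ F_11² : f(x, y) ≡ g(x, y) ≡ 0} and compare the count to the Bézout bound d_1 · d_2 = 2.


Common zeros: {(10, 8)}; count = 1; Bézout bound = 2.

deg(f) = 1, deg(g) = 2, so Bézout bound = 2.
Scan x ∈ F_11. For each x, list the y ∈ F_11 with f(x, y) ≡ 0 and those with g(x, y) ≡ 0 (mod 11); the common zeros in that column are the intersection.
  x = 0: f ≡ 0 at y ∈ {4}; g ≡ 0 at y ∈ {0}; common: ∅.
  x = 1: f ≡ 0 at y ∈ {0}; g ≡ 0 at y ∈ {3}; common: ∅.
  x = 2: f ≡ 0 at y ∈ {7}; g ≡ 0 at y ∈ {6}; common: ∅.
  x = 3: f ≡ 0 at y ∈ {3}; g ≡ 0 at y ∈ {9}; common: ∅.
  x = 4: f ≡ 0 at y ∈ {10}; g ≡ 0 at y ∈ {1}; common: ∅.
  x = 5: f ≡ 0 at y ∈ {6}; g ≡ 0 at y ∈ {4}; common: ∅.
  x = 6: f ≡ 0 at y ∈ {2}; g ≡ 0 at y ∈ {7}; common: ∅.
  x = 7: f ≡ 0 at y ∈ {9}; g ≡ 0 at y ∈ {10}; common: ∅.
  x = 8: f ≡ 0 at y ∈ {5}; g ≡ 0 at y ∈ {2}; common: ∅.
  x = 9: f ≡ 0 at y ∈ {1}; g ≡ 0 at y ∈ {5}; common: ∅.
  x = 10: f ≡ 0 at y ∈ {8}; g ≡ 0 at y ∈ {0, 1, 2, 3, 4, 5, 6, 7, 8, 9, 10}; common: {8}.
Collecting: common zeros = {(10, 8)}, so the count is 1.
Comparison with the Bézout bound: 1 ≤ 2 = deg(f)·deg(g), as expected for curves with no common component (the affine F_11-count falls short of the bound because intersections may lie at infinity, over extension fields, or carry multiplicity).


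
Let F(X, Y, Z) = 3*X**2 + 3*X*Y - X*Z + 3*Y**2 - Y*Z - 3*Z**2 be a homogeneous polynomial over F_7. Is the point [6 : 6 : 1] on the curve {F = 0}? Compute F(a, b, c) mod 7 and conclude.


F(6,6,1) ≡ 1 (mod 7); P is NOT on the curve.

Evaluate F(6, 6, 1) term-by-term (mod 7).
  3*X**2 ↦ 3·36·1·1 = 108
  3*X*Y ↦ 3·6·6·1 = 108
  -X*Z ↦ -1·6·1·1 = -6
  3*Y**2 ↦ 3·1·36·1 = 108
  -Y*Z ↦ -1·1·6·1 = -6
  -3*Z**2 ↦ -3·1·1·1 = -3
Sum: F(6, 6, 1) = (108) + (108) + (-6) + (108) + (-6) + (-3) = 309.
Reducing mod 7: 309 ≡ 1 (mod 7).
Since F(a, b, c) ≡ 1 ≠ 0 (mod 7), P does NOT lie on the curve.


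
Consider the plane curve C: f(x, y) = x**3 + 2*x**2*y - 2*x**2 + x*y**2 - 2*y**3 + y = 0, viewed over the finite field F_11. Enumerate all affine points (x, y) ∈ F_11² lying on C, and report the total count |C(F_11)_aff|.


Affine F_11-points: {(0, 0), (2, 0), (3, 8), (5, 4), (6, 3), (6, 8), (8, 5), (9, 1), (9, 2), (9, 7), (10, 8)}; count = 11.

For each of the 121 pairs (x, y) ∈ F_11², evaluate f(x, y) mod 11. Record the zeros.
  x = 0: [0↦0, 1↦10, 2↦8, 3↦4, 4↦8, 5↦8, 6↦3, 7↦3, 8↦7, 9↦3, 10↦1]  zeros at y ∈ {0}
  x = 1: [0↦10, 1↦1, 2↦4, 3↦7, 4↦9, 5↦9, 6↦6, 7↦10, 8↦9, 9↦2, 10↦10]  zeros at y ∈ ∅
  x = 2: [0↦0, 1↦9, 2↦10, 3↦2, 4↦6, 5↦10, 6↦2, 7↦3, 8↦1, 9↦6, 10↦6]  zeros at y ∈ {0}
  x = 3: [0↦9, 1↦7, 2↦10, 3↦6, 4↦5, 5↦6, 6↦8, 7↦10, 8↦0, 9↦10, 10↦6]  zeros at y ∈ {8}
  x = 4: [0↦10, 1↦1, 2↦10, 3↦3, 4↦1, 5↦3, 6↦8, 7↦4, 8↦1, 9↦9, 10↦5]  zeros at y ∈ ∅
  x = 5: [0↦9, 1↦8, 2↦5, 3↦10, 4↦0, 5↦7, 6↦8, 7↦2, 8↦10, 9↦9, 10↦9]  zeros at y ∈ {4}
  x = 6: [0↦1, 1↦1, 2↦1, 3↦0, 4↦8, 5↦2, 6↦3, 7↦10, 8↦0, 9↦5, 10↦2]  zeros at y ∈ {3, 8}
  x = 7: [0↦3, 1↦8, 2↦4, 3↦1, 4↦9, 5↦5, 6↦10, 7↦1, 8↦10, 9↦3, 10↦1]  zeros at y ∈ ∅
  x = 8: [0↦10, 1↦2, 2↦9, 3↦8, 4↦9, 5↦0, 6↦2, 7↦3, 8↦2, 9↦9, 10↦1]  zeros at y ∈ {5}
  x = 9: [0↦6, 1↦0, 2↦0, 3↦5, 4↦3, 5↦4, 6↦7, 7↦0, 8↦4, 9↦7, 10↦8]  zeros at y ∈ {1, 2, 7}
  x = 10: [0↦8, 1↦8, 2↦5, 3↦9, 4↦8, 5↦1, 6↦9, 7↦9, 8↦0, 9↦3, 10↦6]  zeros at y ∈ {8}
Collecting zeros: affine points = {(0, 0), (2, 0), (3, 8), (5, 4), (6, 3), (6, 8), (8, 5), (9, 1), (9, 2), (9, 7), (10, 8)}.
Total count |C(F_11)_aff| = 11.


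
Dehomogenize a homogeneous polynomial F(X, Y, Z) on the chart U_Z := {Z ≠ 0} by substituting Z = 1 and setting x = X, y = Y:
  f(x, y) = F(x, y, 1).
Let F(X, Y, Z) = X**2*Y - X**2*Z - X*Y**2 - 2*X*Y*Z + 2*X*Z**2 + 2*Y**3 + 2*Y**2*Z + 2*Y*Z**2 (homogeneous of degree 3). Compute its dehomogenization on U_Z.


f(x, y) = x**2*y - x**2 - x*y**2 - 2*x*y + 2*x + 2*y**3 + 2*y**2 + 2*y

On U_Z we set Z = 1. Each monomial c·X^i·Y^j·Z^k in F becomes c·x^i·y^j·1^k = c·x^i·y^j.
Substituting Z = 1: F(X, Y, 1) = x**2*y - x**2 - x*y**2 - 2*x*y + 2*x + 2*y**3 + 2*y**2 + 2*y.
Note: deg(f) ≤ deg(F) = 3; strict inequality happens when F is divisible by Z (lost terms).


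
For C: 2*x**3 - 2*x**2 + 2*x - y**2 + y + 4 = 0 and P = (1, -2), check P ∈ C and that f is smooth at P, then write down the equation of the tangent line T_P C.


Tangent line at P: 4*x + 5*y + 6 = 0.

Step 1: f(1, -2) = 0, so P lies on C.
Step 2: partial derivatives
  f_x(x, y) = 6*x**2 - 4*x + 2, f_y(x, y) = 1 - 2*y.
  f_x(P) = 4, f_y(P) = 5 (gradient nonzero, so P is smooth).
Step 3: tangent line at P: 4·(x − 1) + 5·(y − -2) = 0.
Expanding: 4*x + 5*y + 6 = 0.


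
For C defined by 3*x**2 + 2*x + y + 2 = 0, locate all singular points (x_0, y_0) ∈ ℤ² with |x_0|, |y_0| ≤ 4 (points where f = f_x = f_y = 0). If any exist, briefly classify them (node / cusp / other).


No singular points in the scanned grid; C is smooth there.

Compute partial derivatives:
  f_x = 6*x + 2.
  f_y = 1.
f_y = 1 is a nonzero constant, so f_y never vanishes: no point (x, y) can satisfy f = f_x = f_y = 0. In particular no (x, y) ∈ {−4, ..., 4}² is singular; the curve is smooth.


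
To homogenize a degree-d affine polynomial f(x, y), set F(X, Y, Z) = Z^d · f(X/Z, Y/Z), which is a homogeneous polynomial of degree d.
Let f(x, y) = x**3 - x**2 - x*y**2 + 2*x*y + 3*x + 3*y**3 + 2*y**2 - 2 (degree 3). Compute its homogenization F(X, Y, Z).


F(X, Y, Z) = X**3 - X**2*Z - X*Y**2 + 2*X*Y*Z + 3*X*Z**2 + 3*Y**3 + 2*Y**2*Z - 2*Z**3

deg(f) = 3.
Substitute x = X/Z, y = Y/Z into f, then multiply by Z^3.
  monomial 1·x^3·y^0 ↦ 1·X^3·Y^0·Z^0.
  monomial -1·x^2·y^0 ↦ -1·X^2·Y^0·Z^1.
  monomial -1·x^1·y^2 ↦ -1·X^1·Y^2·Z^0.
  monomial 2·x^1·y^1 ↦ 2·X^1·Y^1·Z^1.
  monomial 3·x^1·y^0 ↦ 3·X^1·Y^0·Z^2.
  monomial 3·x^0·y^3 ↦ 3·X^0·Y^3·Z^0.
  monomial 2·x^0·y^2 ↦ 2·X^0·Y^2·Z^1.
  monomial -2·x^0·y^0 ↦ -2·X^0·Y^0·Z^3.
Collecting: F(X, Y, Z) = X**3 - X**2*Z - X*Y**2 + 2*X*Y*Z + 3*X*Z**2 + 3*Y**3 + 2*Y**2*Z - 2*Z**3.


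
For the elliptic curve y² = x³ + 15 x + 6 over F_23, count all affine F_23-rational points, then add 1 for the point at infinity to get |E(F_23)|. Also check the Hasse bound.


Affine points = {(0, 11), (0, 12), (3, 3), (3, 20), (6, 6), (6, 17), (10, 11), (10, 12), (13, 11), (13, 12), (14, 4), (14, 19), (15, 8), (15, 15), (16, 8), (16, 15), (18, 6), (18, 17), (20, 7), (20, 16), (22, 6), (22, 17)}; affine count = 22; |E(F_23)| = 23.

Discriminant check: Δ ∝ 4a³ + 27b² = 4·15³ + 27·6² = 4·3375 + 27·36 ≡ 5 (mod 23). Nonzero ⇒ E is nonsingular.
For each x ∈ F_23, compute rhs = x³ + 15·x + 6 mod 23, then count y ∈ F_23 with y² ≡ rhs.
  x = 0: rhs = 6, matching y values: 11, 12 (2 points).
  x = 1: rhs = 22, matching y values: none (0 points).
  x = 2: rhs = 21, matching y values: none (0 points).
  x = 3: rhs = 9, matching y values: 3, 20 (2 points).
  x = 4: rhs = 15, matching y values: none (0 points).
  x = 5: rhs = 22, matching y values: none (0 points).
  x = 6: rhs = 13, matching y values: 6, 17 (2 points).
  x = 7: rhs = 17, matching y values: none (0 points).
  x = 8: rhs = 17, matching y values: none (0 points).
  x = 9: rhs = 19, matching y values: none (0 points).
  x = 10: rhs = 6, matching y values: 11, 12 (2 points).
  x = 11: rhs = 7, matching y values: none (0 points).
  x = 12: rhs = 5, matching y values: none (0 points).
  x = 13: rhs = 6, matching y values: 11, 12 (2 points).
  x = 14: rhs = 16, matching y values: 4, 19 (2 points).
  x = 15: rhs = 18, matching y values: 8, 15 (2 points).
  x = 16: rhs = 18, matching y values: 8, 15 (2 points).
  x = 17: rhs = 22, matching y values: none (0 points).
  x = 18: rhs = 13, matching y values: 6, 17 (2 points).
  x = 19: rhs = 20, matching y values: none (0 points).
  x = 20: rhs = 3, matching y values: 7, 16 (2 points).
  x = 21: rhs = 14, matching y values: none (0 points).
  x = 22: rhs = 13, matching y values: 6, 17 (2 points).
Total affine count: 22.
Full point count |E(F_23)| = 22 + 1 = 23.
Hasse bound: |23 − (23+1)| = |-1| = 1 ≤ 2√23 ≈ 9.5917 ✓.


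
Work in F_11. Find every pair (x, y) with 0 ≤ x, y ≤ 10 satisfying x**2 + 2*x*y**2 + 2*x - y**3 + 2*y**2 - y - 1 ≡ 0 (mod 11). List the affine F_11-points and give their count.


Affine F_11-points: {(0, 7), (2, 1), (4, 5), (4, 8), (5, 1), (6, 3), (7, 3), (8, 10), (9, 8), (10, 5), (10, 7), (10, 10)}; count = 12.

For each of the 121 pairs (x, y) ∈ F_11², evaluate f(x, y) mod 11. Record the zeros.
  x = 0: [0↦10, 1↦10, 2↦8, 3↦9, 4↦7, 5↦7, 6↦3, 7↦0, 8↦3, 9↦6, 10↦3]  zeros at y ∈ {7}
  x = 1: [0↦2, 1↦4, 2↦8, 3↦8, 4↦9, 5↦5, 6↦1, 7↦2, 8↦2, 9↦6, 10↦8]  zeros at y ∈ ∅
  x = 2: [0↦7, 1↦0, 2↦10, 3↦9, 4↦2, 5↦5, 6↦1, 7↦6, 8↦3, 9↦8, 10↦4]  zeros at y ∈ {1}
  x = 3: [0↦3, 1↦9, 2↦3, 3↦1, 4↦8, 5↦7, 6↦3, 7↦1, 8↦6, 9↦1, 10↦2]  zeros at y ∈ ∅
  x = 4: [0↦1, 1↦9, 2↦9, 3↦6, 4↦5, 5↦0, 6↦7, 7↦9, 8↦0, 9↦7, 10↦2]  zeros at y ∈ {5, 8}
  x = 5: [0↦1, 1↦0, 2↦6, 3↦2, 4↦4, 5↦6, 6↦2, 7↦8, 8↦7, 9↦4, 10↦4]  zeros at y ∈ {1}
  x = 6: [0↦3, 1↦4, 2↦5, 3↦0, 4↦5, 5↦3, 6↦10, 7↦9, 8↦5, 9↦3, 10↦8]  zeros at y ∈ {3}
  x = 7: [0↦7, 1↦10, 2↦6, 3↦0, 4↦8, 5↦2, 6↦9, 7↦1, 8↦5, 9↦4, 10↦3]  zeros at y ∈ {3}
  x = 8: [0↦2, 1↦7, 2↦9, 3↦2, 4↦2, 5↦3, 6↦10, 7↦6, 8↦7, 9↦7, 10↦0]  zeros at y ∈ {10}
  x = 9: [0↦10, 1↦6, 2↦3, 3↦6, 4↦9, 5↦6, 6↦2, 7↦2, 8↦0, 9↦1, 10↦10]  zeros at y ∈ {8}
  x = 10: [0↦9, 1↦7, 2↦10, 3↦1, 4↦7, 5↦0, 6↦7, 7↦0, 8↦6, 9↦8, 10↦0]  zeros at y ∈ {5, 7, 10}
Collecting zeros: affine points = {(0, 7), (2, 1), (4, 5), (4, 8), (5, 1), (6, 3), (7, 3), (8, 10), (9, 8), (10, 5), (10, 7), (10, 10)}.
Total count |C(F_11)_aff| = 12.


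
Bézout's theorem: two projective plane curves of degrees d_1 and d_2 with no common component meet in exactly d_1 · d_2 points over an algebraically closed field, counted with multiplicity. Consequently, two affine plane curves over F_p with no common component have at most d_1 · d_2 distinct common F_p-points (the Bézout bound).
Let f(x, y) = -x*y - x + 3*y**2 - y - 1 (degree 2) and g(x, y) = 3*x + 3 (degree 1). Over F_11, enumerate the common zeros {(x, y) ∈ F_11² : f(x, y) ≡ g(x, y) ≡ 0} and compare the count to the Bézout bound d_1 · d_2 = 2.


Common zeros: {(10, 0)}; count = 1; Bézout bound = 2.

deg(f) = 2, deg(g) = 1, so Bézout bound = 2.
Scan x ∈ F_11. For each x, list the y ∈ F_11 with f(x, y) ≡ 0 and those with g(x, y) ≡ 0 (mod 11); the common zeros in that column are the intersection.
  x = 0: f ≡ 0 at y ∈ ∅; g ≡ 0 at y ∈ ∅; common: ∅.
  x = 1: f ≡ 0 at y ∈ ∅; g ≡ 0 at y ∈ ∅; common: ∅.
  x = 2: f ≡ 0 at y ∈ {4, 8}; g ≡ 0 at y ∈ ∅; common: ∅.
  x = 3: f ≡ 0 at y ∈ {2, 3}; g ≡ 0 at y ∈ ∅; common: ∅.
  x = 4: f ≡ 0 at y ∈ ∅; g ≡ 0 at y ∈ ∅; common: ∅.
  x = 5: f ≡ 0 at y ∈ {6, 7}; g ≡ 0 at y ∈ ∅; common: ∅.
  x = 6: f ≡ 0 at y ∈ {1, 5}; g ≡ 0 at y ∈ ∅; common: ∅.
  x = 7: f ≡ 0 at y ∈ ∅; g ≡ 0 at y ∈ ∅; common: ∅.
  x = 8: f ≡ 0 at y ∈ ∅; g ≡ 0 at y ∈ ∅; common: ∅.
  x = 9: f ≡ 0 at y ∈ {9}; g ≡ 0 at y ∈ ∅; common: ∅.
  x = 10: f ≡ 0 at y ∈ {0}; g ≡ 0 at y ∈ {0, 1, 2, 3, 4, 5, 6, 7, 8, 9, 10}; common: {0}.
Collecting: common zeros = {(10, 0)}, so the count is 1.
Comparison with the Bézout bound: 1 ≤ 2 = deg(f)·deg(g), as expected for curves with no common component (the affine F_11-count falls short of the bound because intersections may lie at infinity, over extension fields, or carry multiplicity).


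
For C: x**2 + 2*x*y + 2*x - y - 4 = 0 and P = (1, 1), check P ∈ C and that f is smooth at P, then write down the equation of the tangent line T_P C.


Tangent line at P: 6*x + y - 7 = 0.

Step 1: f(1, 1) = 0, so P lies on C.
Step 2: partial derivatives
  f_x(x, y) = 2*x + 2*y + 2, f_y(x, y) = 2*x - 1.
  f_x(P) = 6, f_y(P) = 1 (gradient nonzero, so P is smooth).
Step 3: tangent line at P: 6·(x − 1) + 1·(y − 1) = 0.
Expanding: 6*x + y - 7 = 0.


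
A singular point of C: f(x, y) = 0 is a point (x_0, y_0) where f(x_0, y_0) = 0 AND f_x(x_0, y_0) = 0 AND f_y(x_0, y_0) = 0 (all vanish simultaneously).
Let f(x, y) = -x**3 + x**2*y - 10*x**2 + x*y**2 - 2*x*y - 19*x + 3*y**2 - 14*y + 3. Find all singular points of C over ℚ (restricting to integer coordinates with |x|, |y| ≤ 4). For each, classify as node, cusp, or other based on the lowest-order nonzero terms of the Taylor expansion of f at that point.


Singular points: {(-2, 3)}; classification: node.

Compute partial derivatives:
  f_x = -3*x**2 + 2*x*y - 20*x + y**2 - 2*y - 19.
  f_y = x**2 + 2*x*y - 2*x + 6*y - 14.
Scan x_0 ∈ {−4, ..., 4}. For each x_0, f_y(x_0, y) is a polynomial in y; find its integer roots y ∈ {−4, ..., 4}, then test f_x and f at those candidates.
  x = -4: f_y(-4, y) = 10 - 2*y; no integer root y with |y| ≤ 4.
  x = -3: f_y(-3, y) = 1; no integer root y with |y| ≤ 4.
  x = -2: f_y(-2, y) = 2*y - 6; vanishes at y ∈ {3}. (-2, 3): f_x = 0, f = 0 — SINGULAR.
  x = -1: f_y(-1, y) = 4*y - 11; no integer root y with |y| ≤ 4.
  x = 0: f_y(0, y) = 6*y - 14; no integer root y with |y| ≤ 4.
  x = 1: f_y(1, y) = 8*y - 15; no integer root y with |y| ≤ 4.
  x = 2: f_y(2, y) = 10*y - 14; no integer root y with |y| ≤ 4.
  x = 3: f_y(3, y) = 12*y - 11; no integer root y with |y| ≤ 4.
  x = 4: f_y(4, y) = 14*y - 6; no integer root y with |y| ≤ 4.
Only singular point on the grid: (-2, 3).
Classify: substitute x = -2 + u, y = 3 + v and expand: f = -u**3 + u**2*v - u**2 + u*v**2 + v**2.
No constant or linear terms (consistent with a singular point). Quadratic part: -u**2 + v**2. Cubic part: -u**3 + u**2*v + u*v**2.
The quadratic part v**2 - u**2 = (v − u)(v + u) splits into two distinct linear factors, so there are two distinct tangent lines y − 3 = ±(x − -2) — this is a node (ordinary double point).
Classification: node.


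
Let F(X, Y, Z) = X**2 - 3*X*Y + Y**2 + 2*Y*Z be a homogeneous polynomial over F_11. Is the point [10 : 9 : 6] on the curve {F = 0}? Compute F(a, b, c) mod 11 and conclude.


F(10,9,6) ≡ 8 (mod 11); P is NOT on the curve.

Evaluate F(10, 9, 6) term-by-term (mod 11).
  X**2 ↦ 1·100·1·1 = 100
  -3*X*Y ↦ -3·10·9·1 = -270
  Y**2 ↦ 1·1·81·1 = 81
  2*Y*Z ↦ 2·1·9·6 = 108
Sum: F(10, 9, 6) = (100) + (-270) + (81) + (108) = 19.
Reducing mod 11: 19 ≡ 8 (mod 11).
Since F(a, b, c) ≡ 8 ≠ 0 (mod 11), P does NOT lie on the curve.


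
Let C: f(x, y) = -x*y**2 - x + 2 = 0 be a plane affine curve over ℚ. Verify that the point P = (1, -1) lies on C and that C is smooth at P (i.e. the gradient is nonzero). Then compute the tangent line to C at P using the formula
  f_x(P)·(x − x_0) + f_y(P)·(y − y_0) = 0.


Tangent line at P: -2*x + 2*y + 4 = 0.

Step 1: f(1, -1) = 0, so P lies on C.
Step 2: partial derivatives
  f_x(x, y) = -y**2 - 1, f_y(x, y) = -2*x*y.
  f_x(P) = -2, f_y(P) = 2 (gradient nonzero, so P is smooth).
Step 3: tangent line at P: -2·(x − 1) + 2·(y − -1) = 0.
Expanding: -2*x + 2*y + 4 = 0.


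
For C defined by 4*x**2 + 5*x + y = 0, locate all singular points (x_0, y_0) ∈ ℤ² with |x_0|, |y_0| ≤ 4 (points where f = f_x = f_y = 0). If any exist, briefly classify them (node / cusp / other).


No singular points in the scanned grid; C is smooth there.

Compute partial derivatives:
  f_x = 8*x + 5.
  f_y = 1.
f_y = 1 is a nonzero constant, so f_y never vanishes: no point (x, y) can satisfy f = f_x = f_y = 0. In particular no (x, y) ∈ {−4, ..., 4}² is singular; the curve is smooth.


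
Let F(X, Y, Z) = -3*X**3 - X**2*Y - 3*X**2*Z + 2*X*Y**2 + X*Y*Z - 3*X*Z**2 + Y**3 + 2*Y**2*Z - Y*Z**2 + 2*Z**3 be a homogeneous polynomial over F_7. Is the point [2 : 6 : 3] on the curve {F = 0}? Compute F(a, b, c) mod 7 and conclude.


F(2,6,3) ≡ 5 (mod 7); P is NOT on the curve.

Evaluate F(2, 6, 3) term-by-term (mod 7).
  -3*X**3 ↦ -3·8·1·1 = -24
  -X**2*Y ↦ -1·4·6·1 = -24
  -3*X**2*Z ↦ -3·4·1·3 = -36
  2*X*Y**2 ↦ 2·2·36·1 = 144
  X*Y*Z ↦ 1·2·6·3 = 36
  -3*X*Z**2 ↦ -3·2·1·9 = -54
  Y**3 ↦ 1·1·216·1 = 216
  2*Y**2*Z ↦ 2·1·36·3 = 216
  -Y*Z**2 ↦ -1·1·6·9 = -54
  2*Z**3 ↦ 2·1·1·27 = 54
Sum: F(2, 6, 3) = (-24) + (-24) + (-36) + (144) + (36) + (-54) + (216) + (216) + (-54) + (54) = 474.
Reducing mod 7: 474 ≡ 5 (mod 7).
Since F(a, b, c) ≡ 5 ≠ 0 (mod 7), P does NOT lie on the curve.
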